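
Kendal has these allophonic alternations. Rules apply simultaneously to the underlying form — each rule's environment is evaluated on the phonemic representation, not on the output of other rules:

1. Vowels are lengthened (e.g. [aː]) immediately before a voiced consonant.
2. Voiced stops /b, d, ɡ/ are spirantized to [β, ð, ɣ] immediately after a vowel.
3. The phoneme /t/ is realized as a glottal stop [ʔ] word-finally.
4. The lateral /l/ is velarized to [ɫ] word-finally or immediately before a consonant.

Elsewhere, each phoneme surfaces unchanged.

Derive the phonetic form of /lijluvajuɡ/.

/l/ (word-initial) fails the environment for rule 4, so it stays [l].
/i/ (between /l/ and /j/): before a voiced consonant, so rule 1 applies → [iː].
/j/ (between /i/ and /l/): no rule targets it → [j].
/l/ (between /j/ and /u/) is in the target of rule 4 but the environment (word-finally or immediately before a consonant) is not met → [l].
Rule 1 applies to /u/ (between /l/ and /v/: before a voiced consonant) → [uː].
/v/ — not in any rule's target class → [v].
/a/ (between /v/ and /j/): before a voiced consonant, so rule 1 applies → [aː].
/j/ — not in any rule's target class → [j].
/u/ (between /j/ and /ɡ/): before a voiced consonant, so rule 1 applies → [uː].
Rule 2 applies to /ɡ/ (word-final: immediately after a vowel) → [ɣ].

[liːjluːvaːjuːɣ]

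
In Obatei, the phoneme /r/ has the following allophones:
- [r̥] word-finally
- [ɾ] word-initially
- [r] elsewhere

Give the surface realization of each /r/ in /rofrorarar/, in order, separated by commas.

[ɾ], [r], [r], [r], [r̥]

Occurrence 1 (position 1): word-initially → [ɾ].
Occurrence 2 (position 4): no conditioning environment matches → elsewhere allophone [r].
Occurrence 3 (position 6): no conditioning environment matches → elsewhere allophone [r].
Occurrence 4 (position 8): no conditioning environment matches → elsewhere allophone [r].
Occurrence 5 (position 10): word-finally → [r̥].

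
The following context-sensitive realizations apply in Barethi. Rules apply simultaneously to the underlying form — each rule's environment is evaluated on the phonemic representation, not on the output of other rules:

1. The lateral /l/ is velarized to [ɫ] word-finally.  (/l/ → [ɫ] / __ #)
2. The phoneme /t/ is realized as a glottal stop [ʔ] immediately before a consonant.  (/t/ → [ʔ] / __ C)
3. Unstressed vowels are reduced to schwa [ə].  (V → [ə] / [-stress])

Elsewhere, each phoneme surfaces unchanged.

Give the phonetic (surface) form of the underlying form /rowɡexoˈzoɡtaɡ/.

[rəwɡəxəˈzoɡtəɡ]

/o/ (between /r/ and /w/): in an unstressed syllable, so rule 3 applies → [ə].
Rule 3 applies to /e/ (between /ɡ/ and /x/: in an unstressed syllable) → [ə].
/o/ (between /x/ and /z/): in an unstressed syllable, so rule 3 applies → [ə].
/o/ (between /z/ and /ɡ/) fails the environment for rule 3, so it stays [o].
/t/ (between /ɡ/ and /a/): rule 2 targets it, but not immediately before a consonant → unchanged [t].
/a/ — between /t/ and /ɡ/, in an unstressed syllable — surfaces as [ə] (rule 3).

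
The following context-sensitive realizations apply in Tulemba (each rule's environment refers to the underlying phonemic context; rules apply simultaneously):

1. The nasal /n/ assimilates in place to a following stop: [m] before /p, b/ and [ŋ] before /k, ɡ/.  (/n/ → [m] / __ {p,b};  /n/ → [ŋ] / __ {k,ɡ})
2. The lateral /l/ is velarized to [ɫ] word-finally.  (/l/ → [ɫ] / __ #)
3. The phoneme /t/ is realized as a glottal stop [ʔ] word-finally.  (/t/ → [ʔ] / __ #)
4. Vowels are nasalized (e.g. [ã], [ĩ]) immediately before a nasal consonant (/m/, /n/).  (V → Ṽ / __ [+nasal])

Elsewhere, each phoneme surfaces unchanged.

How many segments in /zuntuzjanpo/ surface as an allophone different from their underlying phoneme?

Segments that undergo a rule: /u/ → [ũ] (rule 4); /a/ → [ã] (rule 4); /n/ → [m] (rule 1).
All other segments surface unchanged.

3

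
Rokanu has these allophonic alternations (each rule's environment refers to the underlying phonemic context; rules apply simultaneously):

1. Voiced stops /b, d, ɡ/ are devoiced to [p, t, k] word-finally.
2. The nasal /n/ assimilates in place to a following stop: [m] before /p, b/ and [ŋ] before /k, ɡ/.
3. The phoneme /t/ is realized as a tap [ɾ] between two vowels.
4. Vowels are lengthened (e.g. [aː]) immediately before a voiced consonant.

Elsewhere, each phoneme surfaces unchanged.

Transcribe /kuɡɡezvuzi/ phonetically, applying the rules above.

/k/ (word-initial): no rule targets it → [k].
/u/ — between /k/ and /ɡ/, before a voiced consonant — surfaces as [uː] (rule 4).
/ɡ/ (between /u/ and /ɡ/): rule 1 targets it, but not word-finally → unchanged [ɡ].
/ɡ/ (between /ɡ/ and /e/): rule 1 targets it, but not word-finally → unchanged [ɡ].
/e/ meets the environment for rule 4 (before a voiced consonant) → [eː].
/z/ — not in any rule's target class → [z].
/v/ (between /z/ and /u/) is unaffected → [v].
/u/ (between /v/ and /z/): before a voiced consonant, so rule 4 applies → [uː].
/z/ stays [z].
/i/ (word-final) fails the environment for rule 4, so it stays [i].

[kuːɡɡeːzvuːzi]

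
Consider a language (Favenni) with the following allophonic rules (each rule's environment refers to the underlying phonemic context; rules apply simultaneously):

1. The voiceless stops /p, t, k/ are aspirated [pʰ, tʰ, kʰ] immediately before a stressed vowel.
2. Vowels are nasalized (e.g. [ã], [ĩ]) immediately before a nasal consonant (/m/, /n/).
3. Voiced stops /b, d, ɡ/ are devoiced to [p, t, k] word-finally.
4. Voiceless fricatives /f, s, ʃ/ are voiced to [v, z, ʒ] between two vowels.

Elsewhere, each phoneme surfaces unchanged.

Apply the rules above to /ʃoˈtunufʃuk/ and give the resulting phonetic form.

[ʃoˈtʰũnufʃuk]

/ʃ/ (word-initial): rule 4 targets it, but not between two vowels → unchanged [ʃ].
/o/ (between /ʃ/ and /t/) is in the target of rule 2 but the environment (before a nasal consonant) is not met → [o].
/t/ (between /o/ and /u/): immediately before a stressed vowel, so rule 1 applies → [tʰ].
/u/ (between /t/ and /n/) occurs before a nasal consonant → [ũ] by rule 2.
/u/ (between /n/ and /f/) fails the environment for rule 2, so it stays [u].
/f/ — between /u/ and /ʃ/; rule 4 does not apply here → [f].
/ʃ/ (between /f/ and /u/): rule 4 targets it, but not between two vowels → unchanged [ʃ].
/u/ (between /ʃ/ and /k/) is in the target of rule 2 but the environment (before a nasal consonant) is not met → [u].
/k/ (word-final): rule 1 targets it, but not immediately before a stressed vowel → unchanged [k].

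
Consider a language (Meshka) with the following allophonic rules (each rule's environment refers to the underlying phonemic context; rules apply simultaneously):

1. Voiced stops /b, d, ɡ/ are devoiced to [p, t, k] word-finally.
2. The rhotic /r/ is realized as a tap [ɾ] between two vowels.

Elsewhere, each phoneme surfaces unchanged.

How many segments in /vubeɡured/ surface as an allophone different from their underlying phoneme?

Segments that undergo a rule: /r/ → [ɾ] (rule 2); /d/ → [t] (rule 1).
All other segments surface unchanged.

2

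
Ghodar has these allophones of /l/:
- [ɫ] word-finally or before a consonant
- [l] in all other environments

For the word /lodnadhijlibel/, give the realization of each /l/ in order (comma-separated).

Occurrence 1 (position 1): no conditioning environment matches → elsewhere allophone [l].
Occurrence 2 (position 10): no conditioning environment matches → elsewhere allophone [l].
Occurrence 3 (position 14): word-finally or before a consonant → [ɫ].

[l], [l], [ɫ]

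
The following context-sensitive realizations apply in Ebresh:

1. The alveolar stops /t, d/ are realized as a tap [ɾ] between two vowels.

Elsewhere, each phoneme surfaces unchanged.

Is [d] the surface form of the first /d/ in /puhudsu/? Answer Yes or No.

/d/ (between /u/ and /s/) fails the environment for rule 1, so it stays [d].
The actual realization is [d], which matches [d].

Yes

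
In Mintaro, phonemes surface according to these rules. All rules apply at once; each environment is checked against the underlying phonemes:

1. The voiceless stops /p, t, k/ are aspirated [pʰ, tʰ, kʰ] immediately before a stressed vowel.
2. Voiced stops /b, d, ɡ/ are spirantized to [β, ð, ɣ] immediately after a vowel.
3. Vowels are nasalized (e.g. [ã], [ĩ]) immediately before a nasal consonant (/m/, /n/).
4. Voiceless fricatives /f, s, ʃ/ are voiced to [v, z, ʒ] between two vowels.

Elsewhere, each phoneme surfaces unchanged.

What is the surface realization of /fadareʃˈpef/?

[faðareʃˈpʰef]

/f/ (word-initial): rule 4 targets it, but not between two vowels → unchanged [f].
/a/ (between /f/ and /d/): rule 3 targets it, but not before a nasal consonant → unchanged [a].
/d/ (between /a/ and /a/) occurs immediately after a vowel → [ð] by rule 2.
/a/ (between /d/ and /r/) is in the target of rule 3 but the environment (before a nasal consonant) is not met → [a].
/r/ (between /a/ and /e/): no rule targets it → [r].
/e/ (between /r/ and /ʃ/) is in the target of rule 3 but the environment (before a nasal consonant) is not met → [e].
/ʃ/ (between /e/ and /p/) is in the target of rule 4 but the environment (between two vowels) is not met → [ʃ].
/p/ (between /ʃ/ and /e/) occurs immediately before a stressed vowel → [pʰ] by rule 1.
/e/ (between /p/ and /f/): rule 3 targets it, but not before a nasal consonant → unchanged [e].
/f/ (word-final) fails the environment for rule 4, so it stays [f].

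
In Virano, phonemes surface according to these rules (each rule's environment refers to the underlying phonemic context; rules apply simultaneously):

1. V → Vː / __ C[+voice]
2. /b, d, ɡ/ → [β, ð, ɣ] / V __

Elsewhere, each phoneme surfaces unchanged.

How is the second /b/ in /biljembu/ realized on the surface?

/b/ (between /m/ and /u/): rule 2 targets it, but not immediately after a vowel → unchanged [b].

[b]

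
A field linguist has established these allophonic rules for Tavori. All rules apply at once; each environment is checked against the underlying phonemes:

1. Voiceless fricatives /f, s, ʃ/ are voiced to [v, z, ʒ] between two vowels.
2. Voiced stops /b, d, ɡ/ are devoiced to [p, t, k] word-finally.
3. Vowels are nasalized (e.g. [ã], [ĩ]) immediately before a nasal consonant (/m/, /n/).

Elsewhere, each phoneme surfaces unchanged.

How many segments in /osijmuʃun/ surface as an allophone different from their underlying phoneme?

3

Segments that undergo a rule: /s/ → [z] (rule 1); /ʃ/ → [ʒ] (rule 1); /u/ → [ũ] (rule 3).
All other segments surface unchanged.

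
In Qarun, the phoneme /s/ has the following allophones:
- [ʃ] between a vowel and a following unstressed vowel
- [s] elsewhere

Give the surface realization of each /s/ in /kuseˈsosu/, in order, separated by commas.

[ʃ], [s], [ʃ]

Occurrence 1 (position 3): between a vowel and a following unstressed vowel → [ʃ].
Occurrence 2 (position 5): no conditioning environment matches → elsewhere allophone [s].
Occurrence 3 (position 7): between a vowel and a following unstressed vowel → [ʃ].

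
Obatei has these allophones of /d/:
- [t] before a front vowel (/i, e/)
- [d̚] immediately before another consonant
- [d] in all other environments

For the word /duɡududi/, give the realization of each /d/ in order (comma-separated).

[d], [d], [t]

Occurrence 1 (position 1): no conditioning environment matches → elsewhere allophone [d].
Occurrence 2 (position 5): no conditioning environment matches → elsewhere allophone [d].
Occurrence 3 (position 7): before a front vowel (/i, e/) → [t].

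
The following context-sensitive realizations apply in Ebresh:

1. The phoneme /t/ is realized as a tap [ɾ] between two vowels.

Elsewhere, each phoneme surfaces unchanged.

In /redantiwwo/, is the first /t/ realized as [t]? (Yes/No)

/t/ (between /n/ and /i/): rule 1 targets it, but not between two vowels → unchanged [t].
The actual realization is [t], which matches [t].

Yes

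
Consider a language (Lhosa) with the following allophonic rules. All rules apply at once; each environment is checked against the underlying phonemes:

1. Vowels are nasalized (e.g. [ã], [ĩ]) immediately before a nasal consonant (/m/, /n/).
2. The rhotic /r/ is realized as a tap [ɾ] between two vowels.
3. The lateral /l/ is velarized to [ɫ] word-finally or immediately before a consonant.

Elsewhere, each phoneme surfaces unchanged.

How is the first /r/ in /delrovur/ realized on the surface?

[r]

/r/ (between /l/ and /o/) is in the target of rule 2 but the environment (between two vowels) is not met → [r].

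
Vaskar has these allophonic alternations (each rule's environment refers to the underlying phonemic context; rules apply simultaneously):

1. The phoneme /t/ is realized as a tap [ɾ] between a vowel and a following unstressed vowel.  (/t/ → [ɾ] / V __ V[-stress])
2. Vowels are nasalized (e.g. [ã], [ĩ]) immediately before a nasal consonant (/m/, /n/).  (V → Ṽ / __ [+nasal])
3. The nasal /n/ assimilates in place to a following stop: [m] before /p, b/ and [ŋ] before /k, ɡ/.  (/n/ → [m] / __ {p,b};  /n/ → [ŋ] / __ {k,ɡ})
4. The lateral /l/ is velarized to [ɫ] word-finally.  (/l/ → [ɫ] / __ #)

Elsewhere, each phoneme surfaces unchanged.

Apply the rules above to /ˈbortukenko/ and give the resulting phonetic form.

/b/ (word-initial) is unaffected → [b].
/o/ (between /b/ and /r/) fails the environment for rule 2, so it stays [o].
/r/ (between /o/ and /t/) is unaffected → [r].
/t/ (between /r/ and /u/) fails the environment for rule 1, so it stays [t].
/u/ (between /t/ and /k/) is in the target of rule 2 but the environment (before a nasal consonant) is not met → [u].
/k/ stays [k].
/e/ — between /k/ and /n/, before a nasal consonant — surfaces as [ẽ] (rule 2).
/n/ (between /e/ and /k/) occurs before a labial or velar stop → [ŋ] by rule 3.
/k/ stays [k].
/o/ (word-final): rule 2 targets it, but not before a nasal consonant → unchanged [o].

[ˈbortukẽŋko]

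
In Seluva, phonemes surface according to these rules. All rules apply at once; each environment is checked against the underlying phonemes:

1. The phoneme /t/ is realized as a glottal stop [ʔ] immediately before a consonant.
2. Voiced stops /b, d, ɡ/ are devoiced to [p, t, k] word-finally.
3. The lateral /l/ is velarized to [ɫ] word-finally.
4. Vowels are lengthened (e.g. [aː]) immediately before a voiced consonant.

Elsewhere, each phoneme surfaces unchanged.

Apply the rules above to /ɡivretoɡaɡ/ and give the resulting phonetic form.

[ɡiːvretoːɡaːk]

/ɡ/ (word-initial) fails the environment for rule 2, so it stays [ɡ].
/i/ (between /ɡ/ and /v/): before a voiced consonant, so rule 4 applies → [iː].
/e/ (between /r/ and /t/): rule 4 targets it, but not before a voiced consonant → unchanged [e].
/t/ (between /e/ and /o/): rule 1 targets it, but not immediately before a consonant → unchanged [t].
/o/ meets the environment for rule 4 (before a voiced consonant) → [oː].
/ɡ/ (between /o/ and /a/) is in the target of rule 2 but the environment (word-finally) is not met → [ɡ].
/a/ (between /ɡ/ and /ɡ/) occurs before a voiced consonant → [aː] by rule 4.
/ɡ/ (word-final) occurs word-finally → [k] by rule 2.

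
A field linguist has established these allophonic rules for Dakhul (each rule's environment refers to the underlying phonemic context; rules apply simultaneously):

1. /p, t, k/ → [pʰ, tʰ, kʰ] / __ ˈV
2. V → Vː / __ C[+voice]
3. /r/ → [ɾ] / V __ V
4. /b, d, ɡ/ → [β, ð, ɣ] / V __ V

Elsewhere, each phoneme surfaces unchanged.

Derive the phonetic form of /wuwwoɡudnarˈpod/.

/u/ meets the environment for rule 2 (before a voiced consonant) → [uː].
/o/ (between /w/ and /ɡ/) occurs before a voiced consonant → [oː] by rule 2.
Rule 4 applies to /ɡ/ (between /o/ and /u/: between two vowels) → [ɣ].
Rule 2 applies to /u/ (between /ɡ/ and /d/: before a voiced consonant) → [uː].
/d/ (between /u/ and /n/): rule 4 targets it, but not between two vowels → unchanged [d].
/a/ meets the environment for rule 2 (before a voiced consonant) → [aː].
/r/ — between /a/ and /p/; rule 3 does not apply here → [r].
/p/ (between /r/ and /o/) occurs immediately before a stressed vowel → [pʰ] by rule 1.
/o/ (between /p/ and /d/) occurs before a voiced consonant → [oː] by rule 2.
/d/ — word-final; rule 4 does not apply here → [d].

[wuːwwoːɣuːdnaːrˈpʰoːd]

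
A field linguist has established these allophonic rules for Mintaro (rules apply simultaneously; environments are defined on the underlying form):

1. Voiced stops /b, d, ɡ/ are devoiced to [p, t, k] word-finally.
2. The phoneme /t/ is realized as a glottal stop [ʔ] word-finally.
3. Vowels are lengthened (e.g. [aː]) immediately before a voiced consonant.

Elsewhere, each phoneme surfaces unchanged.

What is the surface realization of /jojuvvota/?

[joːjuːvvota]

/j/ (word-initial) is unaffected → [j].
/o/ (between /j/ and /j/) occurs before a voiced consonant → [oː] by rule 3.
/j/ (between /o/ and /u/): no rule targets it → [j].
/u/ (between /j/ and /v/) occurs before a voiced consonant → [uː] by rule 3.
/v/ stays [v].
/v/ — not in any rule's target class → [v].
/o/ — between /v/ and /t/; rule 3 does not apply here → [o].
/t/ (between /o/ and /a/) fails the environment for rule 2, so it stays [t].
/a/ — word-final; rule 3 does not apply here → [a].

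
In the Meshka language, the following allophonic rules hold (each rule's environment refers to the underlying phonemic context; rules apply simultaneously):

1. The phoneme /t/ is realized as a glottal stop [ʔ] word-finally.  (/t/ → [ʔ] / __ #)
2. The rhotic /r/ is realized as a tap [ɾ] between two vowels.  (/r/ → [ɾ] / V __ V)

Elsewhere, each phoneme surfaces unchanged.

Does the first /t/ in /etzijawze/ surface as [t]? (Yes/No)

Yes

/t/ (between /e/ and /z/) is in the target of rule 1 but the environment (word-finally) is not met → [t].
The actual realization is [t], which matches [t].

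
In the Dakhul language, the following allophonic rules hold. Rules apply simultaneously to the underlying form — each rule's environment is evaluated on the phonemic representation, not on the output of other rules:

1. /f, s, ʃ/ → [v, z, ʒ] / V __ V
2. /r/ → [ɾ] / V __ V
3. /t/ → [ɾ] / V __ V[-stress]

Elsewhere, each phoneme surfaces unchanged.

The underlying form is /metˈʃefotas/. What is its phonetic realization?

/m/ (word-initial) is unaffected → [m].
/e/ (between /m/ and /t/): no rule targets it → [e].
/t/ (between /e/ and /ʃ/): rule 3 targets it, but not between a vowel and a following unstressed vowel → unchanged [t].
/ʃ/ — between /t/ and /e/; rule 1 does not apply here → [ʃ].
/e/ — not in any rule's target class → [e].
/f/ (between /e/ and /o/): between two vowels, so rule 1 applies → [v].
/o/ (between /f/ and /t/): no rule targets it → [o].
/t/ — between /o/ and /a/, between a vowel and a following unstressed vowel — surfaces as [ɾ] (rule 3).
/a/ (between /t/ and /s/): no rule targets it → [a].
/s/ — word-final; rule 1 does not apply here → [s].

[metˈʃevoɾas]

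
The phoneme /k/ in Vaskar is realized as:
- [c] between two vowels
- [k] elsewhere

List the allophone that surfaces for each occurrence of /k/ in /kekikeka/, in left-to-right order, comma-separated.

Occurrence 1 (position 1): no conditioning environment matches → elsewhere allophone [k].
Occurrence 2 (position 3): between two vowels → [c].
Occurrence 3 (position 5): between two vowels → [c].
Occurrence 4 (position 7): between two vowels → [c].

[k], [c], [c], [c]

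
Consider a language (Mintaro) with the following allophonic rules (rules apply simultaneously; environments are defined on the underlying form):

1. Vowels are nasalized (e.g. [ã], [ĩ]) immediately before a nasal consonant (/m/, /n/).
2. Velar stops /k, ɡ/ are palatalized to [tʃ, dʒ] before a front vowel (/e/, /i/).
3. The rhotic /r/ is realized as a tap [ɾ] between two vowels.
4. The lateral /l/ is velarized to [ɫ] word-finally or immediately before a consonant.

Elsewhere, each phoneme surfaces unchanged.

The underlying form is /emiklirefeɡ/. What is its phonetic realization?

[ẽmikliɾefeɡ]

Rule 1 applies to /e/ (word-initial: before a nasal consonant) → [ẽ].
/i/ (between /m/ and /k/) is in the target of rule 1 but the environment (before a nasal consonant) is not met → [i].
/k/ (between /i/ and /l/) fails the environment for rule 2, so it stays [k].
/l/ (between /k/ and /i/) fails the environment for rule 4, so it stays [l].
/i/ (between /l/ and /r/) fails the environment for rule 1, so it stays [i].
/r/ — between /i/ and /e/, between two vowels — surfaces as [ɾ] (rule 3).
/e/ — between /r/ and /f/; rule 1 does not apply here → [e].
/e/ — between /f/ and /ɡ/; rule 1 does not apply here → [e].
/ɡ/ (word-final) fails the environment for rule 2, so it stays [ɡ].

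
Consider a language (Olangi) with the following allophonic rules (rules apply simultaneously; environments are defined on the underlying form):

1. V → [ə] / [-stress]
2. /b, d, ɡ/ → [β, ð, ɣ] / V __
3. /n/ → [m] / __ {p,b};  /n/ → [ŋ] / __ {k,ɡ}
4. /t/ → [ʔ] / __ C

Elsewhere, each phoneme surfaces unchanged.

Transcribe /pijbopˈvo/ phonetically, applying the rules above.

/i/ meets the environment for rule 1 (in an unstressed syllable) → [ə].
/b/ (between /j/ and /o/): rule 2 targets it, but not immediately after a vowel → unchanged [b].
/o/ meets the environment for rule 1 (in an unstressed syllable) → [ə].
/o/ (word-final) is in the target of rule 1 but the environment (in an unstressed syllable) is not met → [o].

[pəjbəpˈvo]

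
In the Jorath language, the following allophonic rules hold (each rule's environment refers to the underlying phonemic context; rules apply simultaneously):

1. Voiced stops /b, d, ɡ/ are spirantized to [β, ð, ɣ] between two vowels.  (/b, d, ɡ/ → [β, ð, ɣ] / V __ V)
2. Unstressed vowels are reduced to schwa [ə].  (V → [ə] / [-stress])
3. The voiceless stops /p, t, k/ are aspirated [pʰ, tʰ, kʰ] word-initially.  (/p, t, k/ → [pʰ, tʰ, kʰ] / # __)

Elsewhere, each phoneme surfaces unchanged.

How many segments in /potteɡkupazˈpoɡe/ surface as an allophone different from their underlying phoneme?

Segments that undergo a rule: /p/ → [pʰ] (rule 3); /o/ → [ə] (rule 2); /e/ → [ə] (rule 2); /u/ → [ə] (rule 2); /a/ → [ə] (rule 2); /ɡ/ → [ɣ] (rule 1); /e/ → [ə] (rule 2).
All other segments surface unchanged.

7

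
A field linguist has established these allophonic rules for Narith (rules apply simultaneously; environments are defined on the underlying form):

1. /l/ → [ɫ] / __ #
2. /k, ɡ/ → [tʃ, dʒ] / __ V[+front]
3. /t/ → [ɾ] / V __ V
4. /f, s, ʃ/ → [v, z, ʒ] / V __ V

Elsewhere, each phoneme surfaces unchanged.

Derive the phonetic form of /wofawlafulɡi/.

[wovawlavuldʒi]

/w/ (word-initial): no rule targets it → [w].
/o/ (between /w/ and /f/) is unaffected → [o].
Rule 4 applies to /f/ (between /o/ and /a/: between two vowels) → [v].
/a/ stays [a].
/w/ stays [w].
/l/ (between /w/ and /a/) fails the environment for rule 1, so it stays [l].
/a/ stays [a].
/f/ (between /a/ and /u/): between two vowels, so rule 4 applies → [v].
/u/ — not in any rule's target class → [u].
/l/ — between /u/ and /ɡ/; rule 1 does not apply here → [l].
/ɡ/ — between /l/ and /i/, before a front vowel — surfaces as [dʒ] (rule 2).
/i/ (word-final) is unaffected → [i].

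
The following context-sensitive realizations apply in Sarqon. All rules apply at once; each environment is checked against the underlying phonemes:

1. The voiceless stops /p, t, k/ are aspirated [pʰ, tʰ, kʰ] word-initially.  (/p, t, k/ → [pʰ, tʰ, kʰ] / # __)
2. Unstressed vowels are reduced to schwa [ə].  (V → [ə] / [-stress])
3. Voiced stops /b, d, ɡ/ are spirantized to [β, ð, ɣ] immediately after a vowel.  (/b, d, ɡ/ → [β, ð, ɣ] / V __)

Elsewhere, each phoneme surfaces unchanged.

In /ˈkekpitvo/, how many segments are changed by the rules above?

3

Segments that undergo a rule: /k/ → [kʰ] (rule 1); /i/ → [ə] (rule 2); /o/ → [ə] (rule 2).
All other segments surface unchanged.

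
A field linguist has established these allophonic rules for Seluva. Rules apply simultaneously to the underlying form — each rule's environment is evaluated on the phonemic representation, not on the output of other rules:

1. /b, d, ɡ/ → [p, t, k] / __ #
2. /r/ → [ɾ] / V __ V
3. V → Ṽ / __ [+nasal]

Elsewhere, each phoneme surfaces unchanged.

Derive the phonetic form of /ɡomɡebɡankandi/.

[ɡõmɡebɡãnkãndi]

/ɡ/ — word-initial; rule 1 does not apply here → [ɡ].
/o/ meets the environment for rule 3 (before a nasal consonant) → [õ].
/ɡ/ (between /m/ and /e/) fails the environment for rule 1, so it stays [ɡ].
/e/ (between /ɡ/ and /b/) fails the environment for rule 3, so it stays [e].
/b/ — between /e/ and /ɡ/; rule 1 does not apply here → [b].
/ɡ/ (between /b/ and /a/) fails the environment for rule 1, so it stays [ɡ].
/a/ (between /ɡ/ and /n/) occurs before a nasal consonant → [ã] by rule 3.
Rule 3 applies to /a/ (between /k/ and /n/: before a nasal consonant) → [ã].
/d/ (between /n/ and /i/): rule 1 targets it, but not word-finally → unchanged [d].
/i/ (word-final) is in the target of rule 3 but the environment (before a nasal consonant) is not met → [i].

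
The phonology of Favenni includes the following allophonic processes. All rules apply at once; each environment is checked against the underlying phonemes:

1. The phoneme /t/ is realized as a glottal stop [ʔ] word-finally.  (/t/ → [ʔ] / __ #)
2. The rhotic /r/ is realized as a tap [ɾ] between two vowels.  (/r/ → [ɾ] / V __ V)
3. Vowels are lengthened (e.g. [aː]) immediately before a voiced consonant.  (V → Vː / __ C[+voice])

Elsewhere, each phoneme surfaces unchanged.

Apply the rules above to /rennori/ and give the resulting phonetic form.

[reːnnoːɾi]

/r/ — word-initial; rule 2 does not apply here → [r].
/e/ (between /r/ and /n/): before a voiced consonant, so rule 3 applies → [eː].
/n/ (between /e/ and /n/) is unaffected → [n].
/n/ (between /n/ and /o/): no rule targets it → [n].
/o/ meets the environment for rule 3 (before a voiced consonant) → [oː].
Rule 2 applies to /r/ (between /o/ and /i/: between two vowels) → [ɾ].
/i/ (word-final): rule 3 targets it, but not before a voiced consonant → unchanged [i].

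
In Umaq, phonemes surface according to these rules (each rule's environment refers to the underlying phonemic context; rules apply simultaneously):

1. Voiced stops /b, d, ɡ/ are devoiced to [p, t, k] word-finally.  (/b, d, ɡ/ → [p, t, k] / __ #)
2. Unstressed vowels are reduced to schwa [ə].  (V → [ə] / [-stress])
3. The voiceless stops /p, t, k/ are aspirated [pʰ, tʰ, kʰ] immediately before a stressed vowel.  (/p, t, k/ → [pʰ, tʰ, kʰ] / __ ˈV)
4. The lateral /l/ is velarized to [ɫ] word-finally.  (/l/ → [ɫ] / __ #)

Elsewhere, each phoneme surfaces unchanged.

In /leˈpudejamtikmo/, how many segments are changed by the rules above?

Segments that undergo a rule: /e/ → [ə] (rule 2); /p/ → [pʰ] (rule 3); /e/ → [ə] (rule 2); /a/ → [ə] (rule 2); /i/ → [ə] (rule 2); /o/ → [ə] (rule 2).
All other segments surface unchanged.

6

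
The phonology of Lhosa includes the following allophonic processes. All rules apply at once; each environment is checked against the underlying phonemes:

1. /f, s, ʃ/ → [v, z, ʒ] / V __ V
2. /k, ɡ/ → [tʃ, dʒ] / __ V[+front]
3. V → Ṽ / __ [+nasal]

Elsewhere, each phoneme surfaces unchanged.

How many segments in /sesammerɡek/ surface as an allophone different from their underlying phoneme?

Segments that undergo a rule: /s/ → [z] (rule 1); /a/ → [ã] (rule 3); /ɡ/ → [dʒ] (rule 2).
All other segments surface unchanged.

3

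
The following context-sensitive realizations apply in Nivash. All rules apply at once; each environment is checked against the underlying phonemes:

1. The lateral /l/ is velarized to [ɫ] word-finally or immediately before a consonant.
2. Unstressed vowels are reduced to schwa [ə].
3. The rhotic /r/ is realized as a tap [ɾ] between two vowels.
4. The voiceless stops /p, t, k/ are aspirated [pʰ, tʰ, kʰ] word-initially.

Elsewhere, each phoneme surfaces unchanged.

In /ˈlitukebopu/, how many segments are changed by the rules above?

4

Segments that undergo a rule: /u/ → [ə] (rule 2); /e/ → [ə] (rule 2); /o/ → [ə] (rule 2); /u/ → [ə] (rule 2).
All other segments surface unchanged.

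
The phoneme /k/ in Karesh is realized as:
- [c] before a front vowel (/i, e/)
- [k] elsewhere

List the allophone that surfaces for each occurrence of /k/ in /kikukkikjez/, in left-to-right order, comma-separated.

Occurrence 1 (position 1): before a front vowel → [c].
Occurrence 2 (position 3): no conditioning environment matches → elsewhere allophone [k].
Occurrence 3 (position 5): no conditioning environment matches → elsewhere allophone [k].
Occurrence 4 (position 6): before a front vowel → [c].
Occurrence 5 (position 8): no conditioning environment matches → elsewhere allophone [k].

[c], [k], [k], [c], [k]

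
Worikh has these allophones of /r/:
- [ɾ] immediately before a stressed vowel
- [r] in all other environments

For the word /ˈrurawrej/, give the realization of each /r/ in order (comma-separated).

[ɾ], [r], [r]

Occurrence 1 (position 1): immediately before a stressed vowel → [ɾ].
Occurrence 2 (position 3): no conditioning environment matches → elsewhere allophone [r].
Occurrence 3 (position 6): no conditioning environment matches → elsewhere allophone [r].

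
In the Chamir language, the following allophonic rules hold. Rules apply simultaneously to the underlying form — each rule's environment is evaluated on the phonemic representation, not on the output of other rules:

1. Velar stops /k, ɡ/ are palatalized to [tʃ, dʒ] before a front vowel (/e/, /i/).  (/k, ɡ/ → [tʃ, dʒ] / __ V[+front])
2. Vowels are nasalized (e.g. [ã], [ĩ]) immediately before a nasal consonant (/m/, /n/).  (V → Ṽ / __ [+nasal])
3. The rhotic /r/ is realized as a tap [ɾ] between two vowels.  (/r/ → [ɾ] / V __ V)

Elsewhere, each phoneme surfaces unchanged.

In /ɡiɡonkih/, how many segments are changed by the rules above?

3

Segments that undergo a rule: /ɡ/ → [dʒ] (rule 1); /o/ → [õ] (rule 2); /k/ → [tʃ] (rule 1).
All other segments surface unchanged.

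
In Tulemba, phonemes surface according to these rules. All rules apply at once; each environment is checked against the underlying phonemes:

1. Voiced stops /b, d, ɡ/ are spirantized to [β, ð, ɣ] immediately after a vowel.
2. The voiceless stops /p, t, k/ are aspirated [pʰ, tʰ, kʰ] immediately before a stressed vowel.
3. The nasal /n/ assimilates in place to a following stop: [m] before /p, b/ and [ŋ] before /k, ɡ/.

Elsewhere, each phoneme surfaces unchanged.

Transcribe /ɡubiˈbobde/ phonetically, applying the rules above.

/ɡ/ (word-initial) fails the environment for rule 1, so it stays [ɡ].
/b/ (between /u/ and /i/): immediately after a vowel, so rule 1 applies → [β].
/b/ — between /i/ and /o/, immediately after a vowel — surfaces as [β] (rule 1).
/b/ — between /o/ and /d/, immediately after a vowel — surfaces as [β] (rule 1).
/d/ (between /b/ and /e/) fails the environment for rule 1, so it stays [d].

[ɡuβiˈβoβde]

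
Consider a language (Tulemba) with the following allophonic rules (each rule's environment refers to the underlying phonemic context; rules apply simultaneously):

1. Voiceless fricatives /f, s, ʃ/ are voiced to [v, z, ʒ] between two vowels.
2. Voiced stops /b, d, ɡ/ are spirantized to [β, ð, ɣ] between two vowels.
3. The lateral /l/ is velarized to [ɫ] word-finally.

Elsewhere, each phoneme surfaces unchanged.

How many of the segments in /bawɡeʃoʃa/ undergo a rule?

Segments that undergo a rule: /ʃ/ → [ʒ] (rule 1); /ʃ/ → [ʒ] (rule 1).
All other segments surface unchanged.

2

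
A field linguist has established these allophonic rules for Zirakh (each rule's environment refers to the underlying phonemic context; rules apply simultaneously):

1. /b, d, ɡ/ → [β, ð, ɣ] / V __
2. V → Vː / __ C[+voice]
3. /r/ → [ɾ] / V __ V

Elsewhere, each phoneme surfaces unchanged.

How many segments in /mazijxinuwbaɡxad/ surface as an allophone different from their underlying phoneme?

8

Segments that undergo a rule: /a/ → [aː] (rule 2); /i/ → [iː] (rule 2); /i/ → [iː] (rule 2); /u/ → [uː] (rule 2); /a/ → [aː] (rule 2); /ɡ/ → [ɣ] (rule 1); /a/ → [aː] (rule 2); /d/ → [ð] (rule 1).
All other segments surface unchanged.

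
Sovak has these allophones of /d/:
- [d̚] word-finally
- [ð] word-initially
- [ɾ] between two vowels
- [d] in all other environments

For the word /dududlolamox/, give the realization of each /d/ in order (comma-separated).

Occurrence 1 (position 1): word-initially → [ð].
Occurrence 2 (position 3): between two vowels → [ɾ].
Occurrence 3 (position 5): no conditioning environment matches → elsewhere allophone [d].

[ð], [ɾ], [d]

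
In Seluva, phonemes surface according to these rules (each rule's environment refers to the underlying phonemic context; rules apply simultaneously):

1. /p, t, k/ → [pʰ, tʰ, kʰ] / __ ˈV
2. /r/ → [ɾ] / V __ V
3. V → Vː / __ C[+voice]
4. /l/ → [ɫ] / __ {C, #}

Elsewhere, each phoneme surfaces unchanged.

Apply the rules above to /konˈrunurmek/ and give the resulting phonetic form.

/k/ — word-initial; rule 1 does not apply here → [k].
/o/ (between /k/ and /n/): before a voiced consonant, so rule 3 applies → [oː].
/n/ — not in any rule's target class → [n].
/r/ (between /n/ and /u/) is in the target of rule 2 but the environment (between two vowels) is not met → [r].
/u/ (between /r/ and /n/) occurs before a voiced consonant → [uː] by rule 3.
/n/ (between /u/ and /u/): no rule targets it → [n].
/u/ meets the environment for rule 3 (before a voiced consonant) → [uː].
/r/ — between /u/ and /m/; rule 2 does not apply here → [r].
/m/ stays [m].
/e/ — between /m/ and /k/; rule 3 does not apply here → [e].
/k/ (word-final) fails the environment for rule 1, so it stays [k].

[koːnˈruːnuːrmek]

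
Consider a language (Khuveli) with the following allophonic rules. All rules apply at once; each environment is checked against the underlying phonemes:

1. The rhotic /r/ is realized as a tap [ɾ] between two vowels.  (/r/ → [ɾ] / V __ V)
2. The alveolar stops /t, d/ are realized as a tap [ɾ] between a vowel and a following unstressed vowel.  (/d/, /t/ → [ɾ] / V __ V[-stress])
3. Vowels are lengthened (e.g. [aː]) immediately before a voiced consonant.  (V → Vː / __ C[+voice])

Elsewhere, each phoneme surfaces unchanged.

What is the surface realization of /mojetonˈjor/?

[moːjeɾoːnˈjoːr]

/m/ (word-initial) is unaffected → [m].
/o/ (between /m/ and /j/) occurs before a voiced consonant → [oː] by rule 3.
/j/ — not in any rule's target class → [j].
/e/ (between /j/ and /t/) fails the environment for rule 3, so it stays [e].
/t/ — between /e/ and /o/, between a vowel and a following unstressed vowel — surfaces as [ɾ] (rule 2).
/o/ — between /t/ and /n/, before a voiced consonant — surfaces as [oː] (rule 3).
/n/ — not in any rule's target class → [n].
/j/ — not in any rule's target class → [j].
/o/ (between /j/ and /r/) occurs before a voiced consonant → [oː] by rule 3.
/r/ (word-final) fails the environment for rule 1, so it stays [r].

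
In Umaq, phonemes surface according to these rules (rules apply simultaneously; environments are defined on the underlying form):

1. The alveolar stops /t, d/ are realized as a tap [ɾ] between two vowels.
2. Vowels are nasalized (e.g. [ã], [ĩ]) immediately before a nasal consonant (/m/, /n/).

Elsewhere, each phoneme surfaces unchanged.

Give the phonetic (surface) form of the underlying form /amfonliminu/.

[ãmfõnlĩmĩnu]

Rule 2 applies to /a/ (word-initial: before a nasal consonant) → [ã].
/m/ stays [m].
/f/ — not in any rule's target class → [f].
/o/ (between /f/ and /n/): before a nasal consonant, so rule 2 applies → [õ].
/n/ (between /o/ and /l/) is unaffected → [n].
/l/ (between /n/ and /i/) is unaffected → [l].
/i/ — between /l/ and /m/, before a nasal consonant — surfaces as [ĩ] (rule 2).
/m/ stays [m].
/i/ (between /m/ and /n/) occurs before a nasal consonant → [ĩ] by rule 2.
/n/ stays [n].
/u/ (word-final) is in the target of rule 2 but the environment (before a nasal consonant) is not met → [u].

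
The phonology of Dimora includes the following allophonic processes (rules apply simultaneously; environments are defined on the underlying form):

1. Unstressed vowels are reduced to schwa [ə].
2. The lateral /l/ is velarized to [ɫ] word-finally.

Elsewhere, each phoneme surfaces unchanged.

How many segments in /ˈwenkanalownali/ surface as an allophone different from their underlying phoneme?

Segments that undergo a rule: /a/ → [ə] (rule 1); /a/ → [ə] (rule 1); /o/ → [ə] (rule 1); /a/ → [ə] (rule 1); /i/ → [ə] (rule 1).
All other segments surface unchanged.

5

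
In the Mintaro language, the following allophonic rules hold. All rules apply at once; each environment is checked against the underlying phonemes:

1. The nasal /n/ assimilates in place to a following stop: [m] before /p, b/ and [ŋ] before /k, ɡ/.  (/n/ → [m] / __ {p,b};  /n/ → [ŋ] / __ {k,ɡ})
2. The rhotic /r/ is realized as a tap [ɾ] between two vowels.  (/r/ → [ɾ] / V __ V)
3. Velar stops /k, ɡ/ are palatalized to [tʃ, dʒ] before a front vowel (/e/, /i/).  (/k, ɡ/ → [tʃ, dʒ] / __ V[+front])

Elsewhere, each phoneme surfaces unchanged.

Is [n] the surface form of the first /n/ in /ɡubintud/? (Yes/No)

Yes

/n/ — between /i/ and /t/; rule 1 does not apply here → [n].
The actual realization is [n], which matches [n].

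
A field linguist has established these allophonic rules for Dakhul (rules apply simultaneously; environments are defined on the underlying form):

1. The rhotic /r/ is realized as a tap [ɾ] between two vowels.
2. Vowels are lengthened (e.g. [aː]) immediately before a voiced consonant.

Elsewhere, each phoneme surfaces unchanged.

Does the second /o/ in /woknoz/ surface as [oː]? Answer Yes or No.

/o/ — between /n/ and /z/, before a voiced consonant — surfaces as [oː] (rule 2).
The actual realization is [oː], which matches [oː].

Yes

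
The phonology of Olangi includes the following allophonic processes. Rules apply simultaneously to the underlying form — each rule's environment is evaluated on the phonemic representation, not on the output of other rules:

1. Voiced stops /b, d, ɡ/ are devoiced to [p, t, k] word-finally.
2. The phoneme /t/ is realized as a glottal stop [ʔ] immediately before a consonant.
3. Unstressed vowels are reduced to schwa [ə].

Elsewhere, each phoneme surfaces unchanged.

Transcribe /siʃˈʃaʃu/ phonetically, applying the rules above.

[səʃˈʃaʃə]

/s/ stays [s].
Rule 3 applies to /i/ (between /s/ and /ʃ/: in an unstressed syllable) → [ə].
/ʃ/ (between /i/ and /ʃ/) is unaffected → [ʃ].
/ʃ/ (between /ʃ/ and /a/) is unaffected → [ʃ].
/a/ (between /ʃ/ and /ʃ/): rule 3 targets it, but not in an unstressed syllable → unchanged [a].
/ʃ/ — not in any rule's target class → [ʃ].
/u/ (word-final): in an unstressed syllable, so rule 3 applies → [ə].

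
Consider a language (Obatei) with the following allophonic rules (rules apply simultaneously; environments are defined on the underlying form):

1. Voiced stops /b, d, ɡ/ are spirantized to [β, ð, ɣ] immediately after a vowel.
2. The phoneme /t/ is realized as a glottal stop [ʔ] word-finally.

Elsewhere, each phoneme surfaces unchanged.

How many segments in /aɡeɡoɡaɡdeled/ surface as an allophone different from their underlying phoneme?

Segments that undergo a rule: /ɡ/ → [ɣ] (rule 1); /ɡ/ → [ɣ] (rule 1); /ɡ/ → [ɣ] (rule 1); /ɡ/ → [ɣ] (rule 1); /d/ → [ð] (rule 1).
All other segments surface unchanged.

5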